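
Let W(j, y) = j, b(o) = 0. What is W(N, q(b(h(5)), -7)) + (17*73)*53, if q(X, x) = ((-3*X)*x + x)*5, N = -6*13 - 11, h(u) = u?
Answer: 65684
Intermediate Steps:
N = -89 (N = -78 - 11 = -89)
q(X, x) = 5*x - 15*X*x (q(X, x) = (-3*X*x + x)*5 = (x - 3*X*x)*5 = 5*x - 15*X*x)
W(N, q(b(h(5)), -7)) + (17*73)*53 = -89 + (17*73)*53 = -89 + 1241*53 = -89 + 65773 = 65684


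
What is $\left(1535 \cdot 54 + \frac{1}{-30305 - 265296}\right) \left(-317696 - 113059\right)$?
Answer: $- \frac{10554517049271195}{295601} \approx -3.5705 \cdot 10^{10}$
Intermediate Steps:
$\left(1535 \cdot 54 + \frac{1}{-30305 - 265296}\right) \left(-317696 - 113059\right) = \left(82890 + \frac{1}{-295601}\right) \left(-430755\right) = \left(82890 - \frac{1}{295601}\right) \left(-430755\right) = \frac{24502366889}{295601} \left(-430755\right) = - \frac{10554517049271195}{295601}$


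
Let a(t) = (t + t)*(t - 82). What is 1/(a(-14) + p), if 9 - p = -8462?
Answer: 1/11159 ≈ 8.9614e-5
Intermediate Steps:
p = 8471 (p = 9 - 1*(-8462) = 9 + 8462 = 8471)
a(t) = 2*t*(-82 + t) (a(t) = (2*t)*(-82 + t) = 2*t*(-82 + t))
1/(a(-14) + p) = 1/(2*(-14)*(-82 - 14) + 8471) = 1/(2*(-14)*(-96) + 8471) = 1/(2688 + 8471) = 1/11159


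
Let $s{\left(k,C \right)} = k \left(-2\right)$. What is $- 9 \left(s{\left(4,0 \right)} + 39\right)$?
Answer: $-279$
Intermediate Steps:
$s{\left(k,C \right)} = - 2 k$
$- 9 \left(s{\left(4,0 \right)} + 39\right) = - 9 \left(\left(-2\right) 4 + 39\right) = - 9 \left(-8 + 39\right) = \left(-9\right) 31 = -279$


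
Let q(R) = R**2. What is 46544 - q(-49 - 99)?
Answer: 24640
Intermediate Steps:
46544 - q(-49 - 99) = 46544 - (-49 - 99)**2 = 46544 - 1*(-148)**2 = 46544 - 1*21904 = 46544 - 21904 = 24640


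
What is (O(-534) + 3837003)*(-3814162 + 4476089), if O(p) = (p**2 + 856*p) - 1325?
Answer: 2425121807710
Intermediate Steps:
O(p) = -1325 + p**2 + 856*p
(O(-534) + 3837003)*(-3814162 + 4476089) = ((-1325 + (-534)**2 + 856*(-534)) + 3837003)*(-3814162 + 4476089) = ((-1325 + 285156 - 457104) + 3837003)*661927 = (-173273 + 3837003)*661927 = 3663730*661927 = 2425121807710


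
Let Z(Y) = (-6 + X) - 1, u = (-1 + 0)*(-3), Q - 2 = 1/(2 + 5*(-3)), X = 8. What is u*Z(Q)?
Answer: 3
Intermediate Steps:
Q = 25/13 (Q = 2 + 1/(2 + 5*(-3)) = 2 + 1/(2 - 15) = 2 + 1/(-13) = 2 - 1/13 = 25/13 ≈ 1.9231)
u = 3 (u = -1*(-3) = 3)
Z(Y) = 1 (Z(Y) = (-6 + 8) - 1 = 2 - 1 = 1)
u*Z(Q) = 3*1 = 3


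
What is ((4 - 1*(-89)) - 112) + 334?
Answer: 315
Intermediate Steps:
((4 - 1*(-89)) - 112) + 334 = ((4 + 89) - 112) + 334 = (93 - 112) + 334 = -19 + 334 = 315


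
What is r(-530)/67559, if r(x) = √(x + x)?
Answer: 2*I*√265/67559 ≈ 0.00048191*I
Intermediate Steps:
r(x) = √2*√x (r(x) = √(2*x) = √2*√x)
r(-530)/67559 = (√2*√(-530))/67559 = (√2*(I*√530))*(1/67559) = (2*I*√265)*(1/67559) = 2*I*√265/67559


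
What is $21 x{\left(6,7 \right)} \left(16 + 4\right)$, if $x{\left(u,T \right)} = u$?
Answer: $2520$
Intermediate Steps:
$21 x{\left(6,7 \right)} \left(16 + 4\right) = 21 \cdot 6 \left(16 + 4\right) = 126 \cdot 20 = 2520$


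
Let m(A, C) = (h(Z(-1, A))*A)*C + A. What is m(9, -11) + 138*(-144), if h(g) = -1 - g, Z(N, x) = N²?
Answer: -19665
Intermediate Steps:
m(A, C) = A - 2*A*C (m(A, C) = ((-1 - 1*(-1)²)*A)*C + A = ((-1 - 1*1)*A)*C + A = ((-1 - 1)*A)*C + A = (-2*A)*C + A = -2*A*C + A = A - 2*A*C)
m(9, -11) + 138*(-144) = 9*(1 - 2*(-11)) + 138*(-144) = 9*(1 + 22) - 19872 = 9*23 - 19872 = 207 - 19872 = -19665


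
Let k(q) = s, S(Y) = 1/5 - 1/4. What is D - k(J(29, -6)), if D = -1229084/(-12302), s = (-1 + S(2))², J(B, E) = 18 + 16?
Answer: 243104209/2460400 ≈ 98.807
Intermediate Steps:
S(Y) = -1/20 (S(Y) = 1*(⅕) - 1*¼ = ⅕ - ¼ = -1/20)
J(B, E) = 34
s = 441/400 (s = (-1 - 1/20)² = (-21/20)² = 441/400 ≈ 1.1025)
k(q) = 441/400
D = 614542/6151 (D = -1229084*(-1/12302) = 614542/6151 ≈ 99.909)
D - k(J(29, -6)) = 614542/6151 - 1*441/400 = 614542/6151 - 441/400 = 243104209/2460400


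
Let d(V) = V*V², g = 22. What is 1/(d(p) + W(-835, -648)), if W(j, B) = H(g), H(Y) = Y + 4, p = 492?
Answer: 1/119095514 ≈ 8.3966e-9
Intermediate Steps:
H(Y) = 4 + Y
W(j, B) = 26 (W(j, B) = 4 + 22 = 26)
d(V) = V³
1/(d(p) + W(-835, -648)) = 1/(492³ + 26) = 1/(119095488 + 26) = 1/119095514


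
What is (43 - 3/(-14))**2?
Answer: 366025/196 ≈ 1867.5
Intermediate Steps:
(43 - 3/(-14))**2 = (43 - 3*(-1/14))**2 = (43 + 3/14)**2 = (605/14)**2 = 366025/196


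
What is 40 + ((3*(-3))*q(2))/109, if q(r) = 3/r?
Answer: 8693/218 ≈ 39.876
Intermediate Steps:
40 + ((3*(-3))*q(2))/109 = 40 + ((3*(-3))*(3/2))/109 = 40 - 27/2*(1/109) = 40 - 9*3/2*(1/109) = 40 - 27/2*1/109 = 40 - 27/218 = 8693/218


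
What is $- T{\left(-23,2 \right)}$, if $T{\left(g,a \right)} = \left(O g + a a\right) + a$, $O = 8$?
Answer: $178$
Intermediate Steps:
$T{\left(g,a \right)} = a + a^{2} + 8 g$ ($T{\left(g,a \right)} = \left(8 g + a a\right) + a = \left(8 g + a^{2}\right) + a = \left(a^{2} + 8 g\right) + a = a + a^{2} + 8 g$)
$- T{\left(-23,2 \right)} = - (2 + 2^{2} + 8 \left(-23\right)) = - (2 + 4 - 184) = \left(-1\right) \left(-178\right) = 178$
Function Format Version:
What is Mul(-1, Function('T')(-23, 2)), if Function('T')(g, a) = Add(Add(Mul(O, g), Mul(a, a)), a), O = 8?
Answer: 178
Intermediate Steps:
Function('T')(g, a) = Add(a, Pow(a, 2), Mul(8, g)) (Function('T')(g, a) = Add(Add(Mul(8, g), Mul(a, a)), a) = Add(Add(Mul(8, g), Pow(a, 2)), a) = Add(Add(Pow(a, 2), Mul(8, g)), a) = Add(a, Pow(a, 2), Mul(8, g)))
Mul(-1, Function('T')(-23, 2)) = Mul(-1, Add(2, Pow(2, 2), Mul(8, -23))) = Mul(-1, Add(2, 4, -184)) = Mul(-1, -178) = 178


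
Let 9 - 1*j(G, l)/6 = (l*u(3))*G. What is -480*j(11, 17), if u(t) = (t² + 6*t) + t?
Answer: 16130880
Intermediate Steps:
u(t) = t² + 7*t
j(G, l) = 54 - 180*G*l (j(G, l) = 54 - 6*l*(3*(7 + 3))*G = 54 - 6*l*(3*10)*G = 54 - 6*l*30*G = 54 - 6*30*l*G = 54 - 180*G*l)
-480*j(11, 17) = -480*(54 - 180*11*17) = -480*(54 - 33660) = -480*(-33606) = 16130880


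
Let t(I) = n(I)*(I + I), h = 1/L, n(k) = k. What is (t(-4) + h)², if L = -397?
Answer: 161366209/157609 ≈ 1023.8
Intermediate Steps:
h = -1/397 (h = 1/(-397) = -1/397 ≈ -0.0025189)
t(I) = 2*I² (t(I) = I*(I + I) = I*(2*I) = 2*I²)
(t(-4) + h)² = (2*(-4)² - 1/397)² = (2*16 - 1/397)² = (32 - 1/397)² = (12703/397)² = 161366209/157609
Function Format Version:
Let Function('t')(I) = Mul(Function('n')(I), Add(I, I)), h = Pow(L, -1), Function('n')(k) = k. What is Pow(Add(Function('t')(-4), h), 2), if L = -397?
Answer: Rational(161366209, 157609) ≈ 1023.8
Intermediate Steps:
h = Rational(-1, 397) (h = Pow(-397, -1) = Rational(-1, 397) ≈ -0.0025189)
Function('t')(I) = Mul(2, Pow(I, 2)) (Function('t')(I) = Mul(I, Add(I, I)) = Mul(I, Mul(2, I)) = Mul(2, Pow(I, 2)))
Pow(Add(Function('t')(-4), h), 2) = Pow(Add(Mul(2, Pow(-4, 2)), Rational(-1, 397)), 2) = Pow(Add(Mul(2, 16), Rational(-1, 397)), 2) = Pow(Add(32, Rational(-1, 397)), 2) = Pow(Rational(12703, 397), 2) = Rational(161366209, 157609)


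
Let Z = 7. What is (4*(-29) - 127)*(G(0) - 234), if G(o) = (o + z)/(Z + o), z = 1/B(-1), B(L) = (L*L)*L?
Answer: 398277/7 ≈ 56897.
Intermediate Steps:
B(L) = L³ (B(L) = L²*L = L³)
z = -1 (z = 1/((-1)³) = 1/(-1) = -1)
G(o) = (-1 + o)/(7 + o) (G(o) = (o - 1)/(7 + o) = (-1 + o)/(7 + o))
(4*(-29) - 127)*(G(0) - 234) = (4*(-29) - 127)*((-1 + 0)/(7 + 0) - 234) = (-116 - 127)*(-1/7 - 234) = -243*((⅐)*(-1) - 234) = -243*(-⅐ - 234) = -243*(-1639/7) = 398277/7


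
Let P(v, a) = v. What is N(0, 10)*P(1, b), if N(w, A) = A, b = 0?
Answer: 10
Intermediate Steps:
N(0, 10)*P(1, b) = 10*1 = 10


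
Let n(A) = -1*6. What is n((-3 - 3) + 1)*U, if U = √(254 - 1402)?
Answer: -12*I*√287 ≈ -203.29*I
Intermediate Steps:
n(A) = -6
U = 2*I*√287 (U = √(-1148) = 2*I*√287 ≈ 33.882*I)
n((-3 - 3) + 1)*U = -12*I*√287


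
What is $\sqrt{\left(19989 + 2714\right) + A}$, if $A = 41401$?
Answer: $2 \sqrt{16026} \approx 253.19$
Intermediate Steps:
$\sqrt{\left(19989 + 2714\right) + A} = \sqrt{\left(19989 + 2714\right) + 41401} = \sqrt{22703 + 41401} = \sqrt{64104} = 2 \sqrt{16026}$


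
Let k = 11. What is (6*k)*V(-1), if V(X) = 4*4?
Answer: 1056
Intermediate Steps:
V(X) = 16
(6*k)*V(-1) = (6*11)*16 = 66*16 = 1056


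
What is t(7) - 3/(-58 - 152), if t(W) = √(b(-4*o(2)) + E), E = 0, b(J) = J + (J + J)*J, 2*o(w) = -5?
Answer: 1/70 + √210 ≈ 14.506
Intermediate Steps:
o(w) = -5/2 (o(w) = (½)*(-5) = -5/2)
b(J) = J + 2*J² (b(J) = J + (2*J)*J = J + 2*J²)
t(W) = √210 (t(W) = √((-4*(-5/2))*(1 + 2*(-4*(-5/2))) + 0) = √(10*(1 + 2*10) + 0) = √(10*(1 + 20) + 0) = √(10*21 + 0) = √(210 + 0) = √210)
t(7) - 3/(-58 - 152) = √210 - 3/(-58 - 152) = √210 - 3/(-210) = √210 - 3*(-1/210) = √210 + 1/70 = 1/70 + √210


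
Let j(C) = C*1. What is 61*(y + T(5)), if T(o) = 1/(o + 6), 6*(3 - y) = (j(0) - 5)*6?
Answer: 5429/11 ≈ 493.55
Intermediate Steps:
j(C) = C
y = 8 (y = 3 - (0 - 5)*6/6 = 3 - (-5)*6/6 = 3 - ⅙*(-30) = 3 + 5 = 8)
T(o) = 1/(6 + o)
61*(y + T(5)) = 61*(8 + 1/(6 + 5)) = 61*(8 + 1/11) = 61*(89/11) = 5429/11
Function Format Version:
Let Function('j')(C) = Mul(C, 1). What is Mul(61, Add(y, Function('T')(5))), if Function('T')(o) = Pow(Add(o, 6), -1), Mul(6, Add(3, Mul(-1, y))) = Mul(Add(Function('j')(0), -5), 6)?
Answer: Rational(5429, 11) ≈ 493.55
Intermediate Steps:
Function('j')(C) = C
y = 8 (y = Add(3, Mul(Rational(-1, 6), Mul(Add(0, -5), 6))) = Add(3, Mul(Rational(-1, 6), Mul(-5, 6))) = Add(3, Mul(Rational(-1, 6), -30)) = Add(3, 5) = 8)
Function('T')(o) = Pow(Add(6, o), -1)
Mul(61, Add(y, Function('T')(5))) = Mul(61, Add(8, Pow(Add(6, 5), -1))) = Mul(61, Add(8, Pow(11, -1))) = Mul(61, Add(8, Rational(1, 11))) = Mul(61, Rational(89, 11)) = Rational(5429, 11)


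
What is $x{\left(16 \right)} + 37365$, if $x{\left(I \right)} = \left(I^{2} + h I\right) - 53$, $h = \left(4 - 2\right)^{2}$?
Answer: $37632$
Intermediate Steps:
$h = 4$ ($h = 2^{2} = 4$)
$x{\left(I \right)} = -53 + I^{2} + 4 I$ ($x{\left(I \right)} = \left(I^{2} + 4 I\right) - 53 = -53 + I^{2} + 4 I$)
$x{\left(16 \right)} + 37365 = \left(-53 + 16^{2} + 4 \cdot 16\right) + 37365 = \left(-53 + 256 + 64\right) + 37365 = 267 + 37365 = 37632$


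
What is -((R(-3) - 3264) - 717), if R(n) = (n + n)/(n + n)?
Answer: 3980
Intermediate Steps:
R(n) = 1 (R(n) = (2*n)/((2*n)) = (2*n)*(1/(2*n)) = 1)
-((R(-3) - 3264) - 717) = -((1 - 3264) - 717) = -(-3263 - 717) = -1*(-3980) = 3980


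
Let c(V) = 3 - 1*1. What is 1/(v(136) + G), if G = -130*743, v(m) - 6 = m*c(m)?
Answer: -1/96312 ≈ -1.0383e-5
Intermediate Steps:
c(V) = 2 (c(V) = 3 - 1 = 2)
v(m) = 6 + 2*m (v(m) = 6 + m*2 = 6 + 2*m)
G = -96590
1/(v(136) + G) = 1/((6 + 2*136) - 96590) = 1/((6 + 272) - 96590) = 1/(278 - 96590) = 1/(-96312) = -1/96312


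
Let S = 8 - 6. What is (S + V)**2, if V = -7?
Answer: 25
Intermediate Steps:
S = 2
(S + V)**2 = (2 - 7)**2 = (-5)**2 = 25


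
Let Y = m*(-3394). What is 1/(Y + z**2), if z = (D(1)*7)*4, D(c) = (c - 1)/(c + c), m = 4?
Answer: -1/13576 ≈ -7.3659e-5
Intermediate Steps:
D(c) = (-1 + c)/(2*c) (D(c) = (-1 + c)/((2*c)) = (-1 + c)*(1/(2*c)) = (-1 + c)/(2*c))
z = 0 (z = (((1/2)*(-1 + 1)/1)*7)*4 = (((1/2)*1*0)*7)*4 = (0*7)*4 = 0*4 = 0)
Y = -13576 (Y = 4*(-3394) = -13576)
1/(Y + z**2) = 1/(-13576 + 0**2) = 1/(-13576 + 0) = 1/(-13576) = -1/13576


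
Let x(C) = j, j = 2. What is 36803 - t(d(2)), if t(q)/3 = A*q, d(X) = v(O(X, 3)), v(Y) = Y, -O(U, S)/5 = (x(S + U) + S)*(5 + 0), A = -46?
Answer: 19553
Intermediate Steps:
x(C) = 2
O(U, S) = -50 - 25*S (O(U, S) = -5*(2 + S)*(5 + 0) = -5*(2 + S)*5 = -5*(10 + 5*S) = -50 - 25*S)
d(X) = -125 (d(X) = -50 - 25*3 = -50 - 75 = -125)
t(q) = -138*q (t(q) = 3*(-46*q) = -138*q)
36803 - t(d(2)) = 36803 - (-138)*(-125) = 36803 - 1*17250 = 36803 - 17250 = 19553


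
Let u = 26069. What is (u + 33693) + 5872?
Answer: 65634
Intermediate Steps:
(u + 33693) + 5872 = (26069 + 33693) + 5872 = 59762 + 5872 = 65634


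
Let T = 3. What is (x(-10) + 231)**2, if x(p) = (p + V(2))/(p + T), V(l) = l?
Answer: 2640625/49 ≈ 53890.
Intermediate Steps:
x(p) = (2 + p)/(3 + p) (x(p) = (p + 2)/(p + 3) = (2 + p)/(3 + p))
(x(-10) + 231)**2 = ((2 - 10)/(3 - 10) + 231)**2 = (-8/(-7) + 231)**2 = (-1/7*(-8) + 231)**2 = (8/7 + 231)**2 = (1625/7)**2 = 2640625/49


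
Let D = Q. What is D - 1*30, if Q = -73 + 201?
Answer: 98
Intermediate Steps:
Q = 128
D = 128
D - 1*30 = 128 - 1*30 = 128 - 30 = 98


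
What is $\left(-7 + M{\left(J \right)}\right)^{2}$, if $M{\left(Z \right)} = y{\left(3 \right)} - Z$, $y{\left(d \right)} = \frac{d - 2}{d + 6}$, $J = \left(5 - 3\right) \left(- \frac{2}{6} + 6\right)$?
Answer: $\frac{26896}{81} \approx 332.05$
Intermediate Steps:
$J = \frac{34}{3}$ ($J = 2 \left(\left(-2\right) \frac{1}{6} + 6\right) = 2 \left(- \frac{1}{3} + 6\right) = 2 \cdot \frac{17}{3} = \frac{34}{3} \approx 11.333$)
$y{\left(d \right)} = \frac{-2 + d}{6 + d}$
$M{\left(Z \right)} = \frac{1}{9} - Z$ ($M{\left(Z \right)} = \frac{-2 + 3}{6 + 3} - Z = \frac{1}{9} \cdot 1 - Z = \frac{1}{9} - Z$)
$\left(-7 + M{\left(J \right)}\right)^{2} = \left(-7 + \left(\frac{1}{9} - \frac{34}{3}\right)\right)^{2} = \left(-7 - \frac{101}{9}\right)^{2} = \left(- \frac{164}{9}\right)^{2} = \frac{26896}{81}$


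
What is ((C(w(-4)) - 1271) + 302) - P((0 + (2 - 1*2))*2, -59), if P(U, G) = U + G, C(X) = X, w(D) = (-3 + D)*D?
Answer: -882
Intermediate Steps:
w(D) = D*(-3 + D)
P(U, G) = G + U
((C(w(-4)) - 1271) + 302) - P((0 + (2 - 1*2))*2, -59) = ((-4*(-3 - 4) - 1271) + 302) - (-59 + (0 + (2 - 1*2))*2) = ((-4*(-7) - 1271) + 302) - (-59 + (0 + (2 - 2))*2) = ((28 - 1271) + 302) - (-59 + (0 + 0)*2) = (-1243 + 302) - (-59 + 0*2) = -941 - (-59 + 0) = -941 - 1*(-59) = -941 + 59 = -882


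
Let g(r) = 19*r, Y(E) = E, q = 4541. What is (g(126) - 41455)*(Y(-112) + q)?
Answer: -173001169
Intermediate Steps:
(g(126) - 41455)*(Y(-112) + q) = (19*126 - 41455)*(-112 + 4541) = (2394 - 41455)*4429 = -39061*4429 = -173001169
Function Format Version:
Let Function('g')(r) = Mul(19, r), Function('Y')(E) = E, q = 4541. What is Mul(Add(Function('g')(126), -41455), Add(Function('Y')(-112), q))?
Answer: -173001169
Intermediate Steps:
Mul(Add(Function('g')(126), -41455), Add(Function('Y')(-112), q)) = Mul(Add(Mul(19, 126), -41455), Add(-112, 4541)) = Mul(Add(2394, -41455), 4429) = Mul(-39061, 4429) = -173001169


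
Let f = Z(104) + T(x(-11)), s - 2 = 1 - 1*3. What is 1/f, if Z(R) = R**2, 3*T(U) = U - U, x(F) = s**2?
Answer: 1/10816 ≈ 9.2456e-5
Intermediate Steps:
s = 0 (s = 2 + (1 - 1*3) = 2 + (1 - 3) = 2 - 2 = 0)
x(F) = 0 (x(F) = 0**2 = 0)
T(U) = 0 (T(U) = (U - U)/3 = (1/3)*0 = 0)
f = 10816 (f = 104**2 + 0 = 10816 + 0 = 10816)
1/f = 1/10816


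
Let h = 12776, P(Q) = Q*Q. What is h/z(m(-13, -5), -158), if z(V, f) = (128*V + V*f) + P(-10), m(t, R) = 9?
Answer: -6388/85 ≈ -75.153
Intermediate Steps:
P(Q) = Q²
z(V, f) = 100 + 128*V + V*f (z(V, f) = (128*V + V*f) + (-10)² = (128*V + V*f) + 100 = 100 + 128*V + V*f)
h/z(m(-13, -5), -158) = 12776/(100 + 128*9 + 9*(-158)) = 12776/(100 + 1152 - 1422) = 12776/(-170) = 12776*(-1/170) = -6388/85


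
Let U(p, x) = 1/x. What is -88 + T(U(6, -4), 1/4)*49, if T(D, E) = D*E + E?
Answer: -1261/16 ≈ -78.813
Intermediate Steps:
T(D, E) = E + D*E
-88 + T(U(6, -4), 1/4)*49 = -88 + ((1 + 1/(-4))/4)*49 = -88 + ((1 - ¼)/4)*49 = -88 + ((¼)*(¾))*49 = -88 + (3/16)*49 = -88 + 147/16 = -1261/16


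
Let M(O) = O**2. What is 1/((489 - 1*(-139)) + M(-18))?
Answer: 1/952 ≈ 0.0010504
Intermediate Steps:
1/((489 - 1*(-139)) + M(-18)) = 1/((489 - 1*(-139)) + (-18)**2) = 1/((489 + 139) + 324) = 1/(628 + 324) = 1/952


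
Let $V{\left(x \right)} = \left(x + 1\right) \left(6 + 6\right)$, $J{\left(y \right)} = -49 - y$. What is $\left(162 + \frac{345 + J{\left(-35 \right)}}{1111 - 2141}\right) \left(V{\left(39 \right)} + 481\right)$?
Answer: $\frac{160034369}{1030} \approx 1.5537 \cdot 10^{5}$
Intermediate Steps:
$V{\left(x \right)} = 12 + 12 x$ ($V{\left(x \right)} = \left(1 + x\right) 12 = 12 + 12 x$)
$\left(162 + \frac{345 + J{\left(-35 \right)}}{1111 - 2141}\right) \left(V{\left(39 \right)} + 481\right) = \left(162 + \frac{345 - 14}{1111 - 2141}\right) \left(\left(12 + 12 \cdot 39\right) + 481\right) = \left(162 + \frac{345 + \left(-49 + 35\right)}{-1030}\right) \left(\left(12 + 468\right) + 481\right) = \left(162 + \left(345 - 14\right) \left(- \frac{1}{1030}\right)\right) \left(480 + 481\right) = \left(162 + 331 \left(- \frac{1}{1030}\right)\right) 961 = \left(162 - \frac{331}{1030}\right) 961 = \frac{166529}{1030} \cdot 961 = \frac{160034369}{1030}$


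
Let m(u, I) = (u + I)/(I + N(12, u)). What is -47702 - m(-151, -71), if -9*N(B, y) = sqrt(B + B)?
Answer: -6492620072/136099 + 1332*sqrt(6)/136099 ≈ -47705.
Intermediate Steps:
N(B, y) = -sqrt(2)*sqrt(B)/9 (N(B, y) = -sqrt(B + B)/9 = -sqrt(2)*sqrt(B)/9)
m(u, I) = (I + u)/(I - 2*sqrt(6)/9) (m(u, I) = (u + I)/(I - sqrt(2)*sqrt(12)/9) = (I + u)/(I - sqrt(2)*2*sqrt(3)/9) = (I + u)/(I - 2*sqrt(6)/9))
-47702 - m(-151, -71) = -47702 - 9*(-71 - 151)/(-2*sqrt(6) + 9*(-71)) = -47702 - 9*(-222)/(-2*sqrt(6) - 639) = -47702 - 9*(-222)/(-639 - 2*sqrt(6)) = -47702 - (-1998)/(-639 - 2*sqrt(6)) = -47702 + 1998/(-639 - 2*sqrt(6))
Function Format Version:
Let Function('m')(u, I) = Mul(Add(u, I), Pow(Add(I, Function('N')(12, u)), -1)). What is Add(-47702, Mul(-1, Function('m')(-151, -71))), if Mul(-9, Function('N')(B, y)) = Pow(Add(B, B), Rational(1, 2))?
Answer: Add(Rational(-6492620072, 136099), Mul(Rational(1332, 136099), Pow(6, Rational(1, 2)))) ≈ -47705.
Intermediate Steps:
Function('N')(B, y) = Mul(Rational(-1, 9), Pow(2, Rational(1, 2)), Pow(B, Rational(1, 2))) (Function('N')(B, y) = Mul(Rational(-1, 9), Pow(Add(B, B), Rational(1, 2))) = Mul(Rational(-1, 9), Pow(Mul(2, B), Rational(1, 2))) = Mul(Rational(-1, 9), Mul(Pow(2, Rational(1, 2)), Pow(B, Rational(1, 2)))) = Mul(Rational(-1, 9), Pow(2, Rational(1, 2)), Pow(B, Rational(1, 2))))
Function('m')(u, I) = Mul(Pow(Add(I, Mul(Rational(-2, 9), Pow(6, Rational(1, 2)))), -1), Add(I, u)) (Function('m')(u, I) = Mul(Add(u, I), Pow(Add(I, Mul(Rational(-1, 9), Pow(2, Rational(1, 2)), Pow(12, Rational(1, 2)))), -1)) = Mul(Add(I, u), Pow(Add(I, Mul(Rational(-1, 9), Pow(2, Rational(1, 2)), Mul(2, Pow(3, Rational(1, 2))))), -1)) = Mul(Add(I, u), Pow(Add(I, Mul(Rational(-2, 9), Pow(6, Rational(1, 2)))), -1)) = Mul(Pow(Add(I, Mul(Rational(-2, 9), Pow(6, Rational(1, 2)))), -1), Add(I, u)))
Add(-47702, Mul(-1, Function('m')(-151, -71))) = Add(-47702, Mul(-1, Mul(9, Pow(Add(Mul(-2, Pow(6, Rational(1, 2))), Mul(9, -71)), -1), Add(-71, -151)))) = Add(-47702, Mul(-1, Mul(9, Pow(Add(Mul(-2, Pow(6, Rational(1, 2))), -639), -1), -222))) = Add(-47702, Mul(-1, Mul(9, Pow(Add(-639, Mul(-2, Pow(6, Rational(1, 2)))), -1), -222))) = Add(-47702, Mul(-1, Mul(-1998, Pow(Add(-639, Mul(-2, Pow(6, Rational(1, 2)))), -1)))) = Add(-47702, Mul(1998, Pow(Add(-639, Mul(-2, Pow(6, Rational(1, 2)))), -1)))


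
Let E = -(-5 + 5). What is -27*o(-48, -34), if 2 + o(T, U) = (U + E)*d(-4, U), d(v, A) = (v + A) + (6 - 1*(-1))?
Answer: -28404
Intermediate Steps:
d(v, A) = 7 + A + v (d(v, A) = (A + v) + (6 + 1) = (A + v) + 7 = 7 + A + v)
E = 0 (E = -1*0 = 0)
o(T, U) = -2 + U*(3 + U) (o(T, U) = -2 + (U + 0)*(7 + U - 4) = -2 + U*(3 + U))
-27*o(-48, -34) = -27*(-2 - 34*(3 - 34)) = -27*(-2 - 34*(-31)) = -27*(-2 + 1054) = -27*1052 = -28404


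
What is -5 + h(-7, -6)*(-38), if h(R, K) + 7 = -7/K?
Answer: 650/3 ≈ 216.67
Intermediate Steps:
h(R, K) = -7 - 7/K
-5 + h(-7, -6)*(-38) = -5 + (-7 - 7/(-6))*(-38) = -5 + (-7 - 7*(-⅙))*(-38) = -5 + (-7 + 7/6)*(-38) = -5 - 35/6*(-38) = -5 + 665/3 = 650/3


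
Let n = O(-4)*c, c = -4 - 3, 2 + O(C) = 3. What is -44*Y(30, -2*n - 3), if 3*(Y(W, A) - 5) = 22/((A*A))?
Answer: -668/3 ≈ -222.67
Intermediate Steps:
O(C) = 1 (O(C) = -2 + 3 = 1)
c = -7
n = -7 (n = 1*(-7) = -7)
Y(W, A) = 5 + 22/(3*A**2) (Y(W, A) = 5 + (22/((A*A)))/3 = 5 + (22/(A**2))/3 = 5 + (22/A**2)/3 = 5 + 22/(3*A**2))
-44*Y(30, -2*n - 3) = -44*(5 + 22/(3*(-2*(-7) - 3)**2)) = -44*(5 + 22/(3*(14 - 3)**2)) = -44*(5 + (22/3)/11**2) = -44*(5 + (22/3)*(1/121)) = -44*(5 + 2/33) = -44*167/33 = -668/3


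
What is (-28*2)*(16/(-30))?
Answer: 448/15 ≈ 29.867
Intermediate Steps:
(-28*2)*(16/(-30)) = -896*(-1)/30 = -56*(-8/15) = 448/15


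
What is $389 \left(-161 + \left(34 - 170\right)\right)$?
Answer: $-115533$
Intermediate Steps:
$389 \left(-161 + \left(34 - 170\right)\right) = 389 \left(-161 - 136\right) = 389 \left(-297\right) = -115533$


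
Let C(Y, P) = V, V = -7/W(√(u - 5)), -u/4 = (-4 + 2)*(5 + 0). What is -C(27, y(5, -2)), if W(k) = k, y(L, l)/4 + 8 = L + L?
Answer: √35/5 ≈ 1.1832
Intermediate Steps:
u = 40 (u = -4*(-4 + 2)*(5 + 0) = -(-8)*5 = -4*(-10) = 40)
y(L, l) = -32 + 8*L (y(L, l) = -32 + 4*(L + L) = -32 + 4*(2*L) = -32 + 8*L)
V = -√35/5 (V = -7/√(40 - 5) = -7*√35/35 = -√35/5 ≈ -1.1832)
C(Y, P) = -√35/5
-C(27, y(5, -2)) = -(-1)*√35/5 = √35/5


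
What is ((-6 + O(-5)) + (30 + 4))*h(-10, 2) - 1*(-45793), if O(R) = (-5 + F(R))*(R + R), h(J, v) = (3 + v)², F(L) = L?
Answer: 48993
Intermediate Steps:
O(R) = 2*R*(-5 + R) (O(R) = (-5 + R)*(R + R) = (-5 + R)*(2*R) = 2*R*(-5 + R))
((-6 + O(-5)) + (30 + 4))*h(-10, 2) - 1*(-45793) = ((-6 + 2*(-5)*(-5 - 5)) + (30 + 4))*(3 + 2)² - 1*(-45793) = ((-6 + 2*(-5)*(-10)) + 34)*5² + 45793 = ((-6 + 100) + 34)*25 + 45793 = (94 + 34)*25 + 45793 = 128*25 + 45793 = 3200 + 45793 = 48993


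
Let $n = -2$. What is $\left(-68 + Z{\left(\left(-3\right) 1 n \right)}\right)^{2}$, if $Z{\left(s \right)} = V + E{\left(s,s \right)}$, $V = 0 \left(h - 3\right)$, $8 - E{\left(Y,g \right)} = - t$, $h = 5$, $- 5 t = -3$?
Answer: $\frac{88209}{25} \approx 3528.4$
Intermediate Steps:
$t = \frac{3}{5}$ ($t = \left(- \frac{1}{5}\right) \left(-3\right) = \frac{3}{5} \approx 0.6$)
$E{\left(Y,g \right)} = \frac{43}{5}$ ($E{\left(Y,g \right)} = 8 - \left(-1\right) \frac{3}{5} = 8 - - \frac{3}{5} = 8 + \frac{3}{5} = \frac{43}{5}$)
$V = 0$ ($V = 0 \left(5 - 3\right) = 0 \cdot 2 = 0$)
$Z{\left(s \right)} = \frac{43}{5}$ ($Z{\left(s \right)} = 0 + \frac{43}{5} = \frac{43}{5}$)
$\left(-68 + Z{\left(\left(-3\right) 1 n \right)}\right)^{2} = \left(-68 + \frac{43}{5}\right)^{2} = \left(- \frac{297}{5}\right)^{2} = \frac{88209}{25}$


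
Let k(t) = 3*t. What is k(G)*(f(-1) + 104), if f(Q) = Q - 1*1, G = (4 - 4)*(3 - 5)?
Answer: 0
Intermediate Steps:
G = 0 (G = 0*(-2) = 0)
f(Q) = -1 + Q (f(Q) = Q - 1 = -1 + Q)
k(G)*(f(-1) + 104) = (3*0)*((-1 - 1) + 104) = 0*(-2 + 104) = 0*102 = 0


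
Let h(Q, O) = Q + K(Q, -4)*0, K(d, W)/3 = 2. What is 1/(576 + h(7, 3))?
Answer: 1/583 ≈ 0.0017153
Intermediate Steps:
K(d, W) = 6 (K(d, W) = 3*2 = 6)
h(Q, O) = Q (h(Q, O) = Q + 6*0 = Q + 0 = Q)
1/(576 + h(7, 3)) = 1/(576 + 7) = 1/583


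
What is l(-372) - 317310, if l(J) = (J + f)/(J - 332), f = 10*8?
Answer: -55846487/176 ≈ -3.1731e+5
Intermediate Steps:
f = 80
l(J) = (80 + J)/(-332 + J) (l(J) = (J + 80)/(J - 332) = (80 + J)/(-332 + J))
l(-372) - 317310 = (80 - 372)/(-332 - 372) - 317310 = -292/(-704) - 317310 = -1/704*(-292) - 317310 = 73/176 - 317310 = -55846487/176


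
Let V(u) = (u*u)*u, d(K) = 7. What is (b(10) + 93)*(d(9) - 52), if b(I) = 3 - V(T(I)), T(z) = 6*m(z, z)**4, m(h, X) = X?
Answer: 9719999999995680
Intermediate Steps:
T(z) = 6*z**4
V(u) = u**3 (V(u) = u**2*u = u**3)
b(I) = 3 - 216*I**12 (b(I) = 3 - (6*I**4)**3 = 3 - 216*I**12)
(b(10) + 93)*(d(9) - 52) = ((3 - 216*10**12) + 93)*(7 - 52) = ((3 - 216*1000000000000) + 93)*(-45) = ((3 - 216000000000000) + 93)*(-45) = (-215999999999997 + 93)*(-45) = -215999999999904*(-45) = 9719999999995680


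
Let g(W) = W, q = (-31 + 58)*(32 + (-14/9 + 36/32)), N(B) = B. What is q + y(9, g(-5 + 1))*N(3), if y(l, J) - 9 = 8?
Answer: 7227/8 ≈ 903.38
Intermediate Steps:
q = 6819/8 (q = 27*(32 + (-14*1/9 + 36*(1/32))) = 27*(32 + (-14/9 + 9/8)) = 27*(32 - 31/72) = 27*(2273/72) = 6819/8 ≈ 852.38)
y(l, J) = 17 (y(l, J) = 9 + 8 = 17)
q + y(9, g(-5 + 1))*N(3) = 6819/8 + 17*3 = 6819/8 + 51 = 7227/8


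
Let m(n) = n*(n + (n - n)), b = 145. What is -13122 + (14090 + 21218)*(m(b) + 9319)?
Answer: 1071372830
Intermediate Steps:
m(n) = n**2 (m(n) = n*(n + 0) = n*n = n**2)
-13122 + (14090 + 21218)*(m(b) + 9319) = -13122 + (14090 + 21218)*(145**2 + 9319) = -13122 + 35308*(21025 + 9319) = -13122 + 35308*30344 = -13122 + 1071385952 = 1071372830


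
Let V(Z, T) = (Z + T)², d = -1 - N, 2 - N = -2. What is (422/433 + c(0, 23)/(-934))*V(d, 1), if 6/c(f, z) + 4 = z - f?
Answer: 59889712/3842009 ≈ 15.588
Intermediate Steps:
N = 4 (N = 2 - 1*(-2) = 2 + 2 = 4)
c(f, z) = 6/(-4 + z - f) (c(f, z) = 6/(-4 + (z - f)) = 6/(-4 + z - f))
d = -5 (d = -1 - 1*4 = -1 - 4 = -5)
V(Z, T) = (T + Z)²
(422/433 + c(0, 23)/(-934))*V(d, 1) = (422/433 + (6/(-4 + 23 - 1*0))/(-934))*(1 - 5)² = (422*(1/433) + (6/(-4 + 23 + 0))*(-1/934))*(-4)² = (422/433 + (6/19)*(-1/934))*16 = (422/433 - 3/8873)*16 = (3743107/3842009)*16 = 59889712/3842009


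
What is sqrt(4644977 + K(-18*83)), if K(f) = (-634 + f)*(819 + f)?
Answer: 47*sqrt(2753) ≈ 2466.0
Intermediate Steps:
sqrt(4644977 + K(-18*83)) = sqrt(4644977 + (-519246 + (-18*83)**2 + 185*(-18*83))) = sqrt(4644977 + (-519246 + (-1494)**2 + 185*(-1494))) = sqrt(4644977 + (-519246 + 2232036 - 276390)) = sqrt(4644977 + 1436400) = sqrt(6081377) = 47*sqrt(2753)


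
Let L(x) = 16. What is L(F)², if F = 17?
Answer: 256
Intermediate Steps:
L(F)² = 16² = 256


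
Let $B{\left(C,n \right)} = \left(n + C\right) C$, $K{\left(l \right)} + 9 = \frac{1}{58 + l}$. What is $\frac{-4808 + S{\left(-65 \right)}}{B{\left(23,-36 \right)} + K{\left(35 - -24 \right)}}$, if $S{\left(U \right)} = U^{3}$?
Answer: $\frac{32693661}{36035} \approx 907.28$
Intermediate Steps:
$K{\left(l \right)} = -9 + \frac{1}{58 + l}$
$B{\left(C,n \right)} = C \left(C + n\right)$ ($B{\left(C,n \right)} = \left(C + n\right) C = C \left(C + n\right)$)
$\frac{-4808 + S{\left(-65 \right)}}{B{\left(23,-36 \right)} + K{\left(35 - -24 \right)}} = \frac{-4808 + \left(-65\right)^{3}}{23 \left(23 - 36\right) + \frac{-521 - 9 \left(35 - -24\right)}{58 + \left(35 - -24\right)}} = \frac{-4808 - 274625}{23 \left(-13\right) + \frac{-521 - 9 \left(35 + 24\right)}{58 + \left(35 + 24\right)}} = - \frac{279433}{-299 + \frac{-521 - 531}{58 + 59}} = - \frac{279433}{-299 + \frac{-521 - 531}{117}} = - \frac{279433}{-299 + \frac{1}{117} \left(-1052\right)} = - \frac{279433}{-299 - \frac{1052}{117}} = - \frac{279433}{- \frac{36035}{117}} = \left(-279433\right) \left(- \frac{117}{36035}\right) = \frac{32693661}{36035}$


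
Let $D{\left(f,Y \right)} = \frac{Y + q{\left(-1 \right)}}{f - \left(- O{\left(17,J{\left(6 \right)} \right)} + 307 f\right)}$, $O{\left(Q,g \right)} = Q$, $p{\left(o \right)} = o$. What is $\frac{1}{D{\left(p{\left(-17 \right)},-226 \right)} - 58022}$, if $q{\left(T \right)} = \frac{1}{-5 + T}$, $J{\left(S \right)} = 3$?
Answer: $- \frac{31314}{1816902265} \approx -1.7235 \cdot 10^{-5}$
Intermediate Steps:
$D{\left(f,Y \right)} = \frac{- \frac{1}{6} + Y}{17 - 306 f}$ ($D{\left(f,Y \right)} = \frac{Y + \frac{1}{-5 - 1}}{f - \left(-17 + 307 f\right)} = \frac{Y + \frac{1}{-6}}{f - \left(-17 + 307 f\right)} = \frac{Y - \frac{1}{6}}{17 - 306 f} = \frac{- \frac{1}{6} + Y}{17 - 306 f}$)
$\frac{1}{D{\left(p{\left(-17 \right)},-226 \right)} - 58022} = \frac{1}{\frac{1 - -1356}{102 \left(-1 + 18 \left(-17\right)\right)} - 58022} = \frac{1}{\frac{1 + 1356}{102 \left(-1 - 306\right)} - 58022} = \frac{1}{\frac{1}{102} \frac{1}{-307} \cdot 1357 - 58022} = \frac{1}{\frac{1}{102} \left(- \frac{1}{307}\right) 1357 - 58022} = \frac{1}{- \frac{1357}{31314} - 58022} = \frac{1}{- \frac{1816902265}{31314}} = - \frac{31314}{1816902265}$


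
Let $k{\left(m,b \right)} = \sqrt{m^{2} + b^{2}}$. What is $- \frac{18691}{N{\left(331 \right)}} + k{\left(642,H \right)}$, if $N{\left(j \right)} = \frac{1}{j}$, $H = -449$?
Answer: $-6186721 + \sqrt{613765} \approx -6.1859 \cdot 10^{6}$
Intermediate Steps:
$k{\left(m,b \right)} = \sqrt{b^{2} + m^{2}}$
$- \frac{18691}{N{\left(331 \right)}} + k{\left(642,H \right)} = - \frac{18691}{\frac{1}{331}} + \sqrt{\left(-449\right)^{2} + 642^{2}} = - 18691 \frac{1}{\frac{1}{331}} + \sqrt{201601 + 412164} = \left(-18691\right) 331 + \sqrt{613765} = -6186721 + \sqrt{613765}$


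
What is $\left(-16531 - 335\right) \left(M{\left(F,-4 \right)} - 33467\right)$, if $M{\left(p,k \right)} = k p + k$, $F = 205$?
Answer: $578352006$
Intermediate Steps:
$M{\left(p,k \right)} = k + k p$
$\left(-16531 - 335\right) \left(M{\left(F,-4 \right)} - 33467\right) = \left(-16531 - 335\right) \left(- 4 \left(1 + 205\right) - 33467\right) = - 16866 \left(\left(-4\right) 206 - 33467\right) = - 16866 \left(-824 - 33467\right) = \left(-16866\right) \left(-34291\right) = 578352006$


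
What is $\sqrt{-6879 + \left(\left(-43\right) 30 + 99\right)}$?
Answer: $i \sqrt{8070} \approx 89.833 i$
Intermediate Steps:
$\sqrt{-6879 + \left(\left(-43\right) 30 + 99\right)} = \sqrt{-6879 + \left(-1290 + 99\right)} = \sqrt{-6879 - 1191} = \sqrt{-8070} = i \sqrt{8070}$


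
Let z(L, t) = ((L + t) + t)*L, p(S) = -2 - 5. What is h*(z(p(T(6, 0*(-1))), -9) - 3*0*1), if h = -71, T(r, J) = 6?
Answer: -12425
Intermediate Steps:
p(S) = -7
z(L, t) = L*(L + 2*t) (z(L, t) = (L + 2*t)*L = L*(L + 2*t))
h*(z(p(T(6, 0*(-1))), -9) - 3*0*1) = -71*(-7*(-7 + 2*(-9)) - 3*0*1) = -71*(-7*(-7 - 18) + 0*1) = -71*(-7*(-25) + 0) = -71*(175 + 0) = -71*175 = -12425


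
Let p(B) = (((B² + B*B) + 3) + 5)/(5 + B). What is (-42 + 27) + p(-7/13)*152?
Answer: 3605/13 ≈ 277.31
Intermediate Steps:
p(B) = (8 + 2*B²)/(5 + B) (p(B) = (((B² + B²) + 3) + 5)/(5 + B) = ((2*B² + 3) + 5)/(5 + B) = ((3 + 2*B²) + 5)/(5 + B) = (8 + 2*B²)/(5 + B))
(-42 + 27) + p(-7/13)*152 = (-42 + 27) + (2*(4 + (-7/13)²)/(5 - 7/13))*152 = -15 + (2*(4 + (-7*1/13)²)/(5 - 7*1/13))*152 = -15 + (2*(4 + (-7/13)²)/(5 - 7/13))*152 = -15 + (2*(4 + 49/169)/(58/13))*152 = -15 + (2*(13/58)*(725/169))*152 = -15 + (25/13)*152 = -15 + 3800/13 = 3605/13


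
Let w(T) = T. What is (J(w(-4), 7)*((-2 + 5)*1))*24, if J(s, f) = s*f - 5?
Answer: -2376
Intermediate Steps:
J(s, f) = -5 + f*s (J(s, f) = f*s - 5 = -5 + f*s)
(J(w(-4), 7)*((-2 + 5)*1))*24 = ((-5 + 7*(-4))*((-2 + 5)*1))*24 = ((-5 - 28)*(3*1))*24 = -33*3*24 = -99*24 = -2376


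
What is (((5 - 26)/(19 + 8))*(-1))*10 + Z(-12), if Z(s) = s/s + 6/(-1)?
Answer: 25/9 ≈ 2.7778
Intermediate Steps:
Z(s) = -5 (Z(s) = 1 + 6*(-1) = 1 - 6 = -5)
(((5 - 26)/(19 + 8))*(-1))*10 + Z(-12) = (((5 - 26)/(19 + 8))*(-1))*10 - 5 = (-21/27*(-1))*10 - 5 = (-21*1/27*(-1))*10 - 5 = -7/9*(-1)*10 - 5 = (7/9)*10 - 5 = 70/9 - 5 = 25/9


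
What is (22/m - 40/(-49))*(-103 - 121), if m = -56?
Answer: -664/7 ≈ -94.857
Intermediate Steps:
(22/m - 40/(-49))*(-103 - 121) = (22/(-56) - 40/(-49))*(-103 - 121) = (22*(-1/56) - 40*(-1/49))*(-224) = (-11/28 + 40/49)*(-224) = (83/196)*(-224) = -664/7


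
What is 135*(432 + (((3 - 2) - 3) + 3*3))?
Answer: 59265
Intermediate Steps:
135*(432 + (((3 - 2) - 3) + 3*3)) = 135*(432 + ((1 - 3) + 9)) = 135*(432 + (-2 + 9)) = 135*(432 + 7) = 135*439 = 59265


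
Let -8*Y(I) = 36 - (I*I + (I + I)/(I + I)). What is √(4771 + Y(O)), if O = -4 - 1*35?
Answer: 3*√2203/2 ≈ 70.404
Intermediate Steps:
O = -39 (O = -4 - 35 = -39)
Y(I) = -35/8 + I²/8 (Y(I) = -(36 - (I*I + (I + I)/(I + I)))/8 = -(36 - (I² + (2*I)/((2*I))))/8 = -(36 - (I² + (2*I)*(1/(2*I))))/8 = -(36 - (I² + 1))/8 = -(36 - (1 + I²))/8 = -(36 + (-1 - I²))/8 = -(35 - I²)/8 = -35/8 + I²/8)
√(4771 + Y(O)) = √(4771 + (-35/8 + (⅛)*(-39)²)) = √(4771 + (-35/8 + (⅛)*1521)) = √(4771 + (-35/8 + 1521/8)) = √(4771 + 743/4) = √(19827/4) = 3*√2203/2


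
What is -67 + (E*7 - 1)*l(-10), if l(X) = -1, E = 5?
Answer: -101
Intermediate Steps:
-67 + (E*7 - 1)*l(-10) = -67 + (5*7 - 1)*(-1) = -67 + (35 - 1)*(-1) = -67 + 34*(-1) = -67 - 34 = -101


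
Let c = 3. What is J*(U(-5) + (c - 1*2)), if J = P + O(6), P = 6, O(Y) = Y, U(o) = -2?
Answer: -12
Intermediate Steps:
J = 12 (J = 6 + 6 = 12)
J*(U(-5) + (c - 1*2)) = 12*(-2 + (3 - 1*2)) = 12*(-2 + (3 - 2)) = 12*(-2 + 1) = 12*(-1) = -12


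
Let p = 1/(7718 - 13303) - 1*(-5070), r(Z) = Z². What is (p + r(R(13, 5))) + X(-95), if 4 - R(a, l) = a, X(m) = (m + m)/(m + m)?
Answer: 28773919/5585 ≈ 5152.0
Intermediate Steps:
X(m) = 1 (X(m) = (2*m)/((2*m)) = (2*m)*(1/(2*m)) = 1)
R(a, l) = 4 - a
p = 28315949/5585 (p = 1/(-5585) + 5070 = -1/5585 + 5070 = 28315949/5585 ≈ 5070.0)
(p + r(R(13, 5))) + X(-95) = (28315949/5585 + (4 - 1*13)²) + 1 = (28315949/5585 + (4 - 13)²) + 1 = (28315949/5585 + (-9)²) + 1 = (28315949/5585 + 81) + 1 = 28768334/5585 + 1 = 28773919/5585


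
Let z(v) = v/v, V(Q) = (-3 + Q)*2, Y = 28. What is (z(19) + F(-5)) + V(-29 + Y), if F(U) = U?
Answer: -12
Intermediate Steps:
V(Q) = -6 + 2*Q
z(v) = 1
(z(19) + F(-5)) + V(-29 + Y) = (1 - 5) + (-6 + 2*(-29 + 28)) = -4 + (-6 + 2*(-1)) = -4 + (-6 - 2) = -4 - 8 = -12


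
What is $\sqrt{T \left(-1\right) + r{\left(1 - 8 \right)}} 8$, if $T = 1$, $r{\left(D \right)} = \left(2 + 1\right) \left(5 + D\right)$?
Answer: $8 i \sqrt{7} \approx 21.166 i$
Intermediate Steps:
$r{\left(D \right)} = 15 + 3 D$ ($r{\left(D \right)} = 3 \left(5 + D\right) = 15 + 3 D$)
$\sqrt{T \left(-1\right) + r{\left(1 - 8 \right)}} 8 = \sqrt{1 \left(-1\right) + \left(15 + 3 \left(1 - 8\right)\right)} 8 = \sqrt{-1 + \left(15 + 3 \left(-7\right)\right)} 8 = \sqrt{-1 + \left(15 - 21\right)} 8 = \sqrt{-1 - 6} \cdot 8 = \sqrt{-7} \cdot 8 = i \sqrt{7} \cdot 8 = 8 i \sqrt{7}$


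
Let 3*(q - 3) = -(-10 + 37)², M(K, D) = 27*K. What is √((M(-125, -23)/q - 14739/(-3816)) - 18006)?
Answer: I*√7276104417/636 ≈ 134.12*I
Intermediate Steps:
q = -240 (q = 3 + (-(-10 + 37)²)/3 = 3 + (-1*27²)/3 = 3 + (-1*729)/3 = 3 + (⅓)*(-729) = 3 - 243 = -240)
√((M(-125, -23)/q - 14739/(-3816)) - 18006) = √(((27*(-125))/(-240) - 14739/(-3816)) - 18006) = √((-3375*(-1/240) - 14739*(-1/3816)) - 18006) = √((225/16 + 4913/1272) - 18006) = √(45601/2544 - 18006) = √(-45761663/2544) = I*√7276104417/636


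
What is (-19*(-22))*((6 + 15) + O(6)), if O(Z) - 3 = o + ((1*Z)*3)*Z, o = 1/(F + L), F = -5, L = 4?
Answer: 54758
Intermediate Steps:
o = -1 (o = 1/(-5 + 4) = 1/(-1) = -1)
O(Z) = 2 + 3*Z² (O(Z) = 3 + (-1 + ((1*Z)*3)*Z) = 3 + (-1 + (Z*3)*Z) = 3 + (-1 + (3*Z)*Z) = 3 + (-1 + 3*Z²) = 2 + 3*Z²)
(-19*(-22))*((6 + 15) + O(6)) = (-19*(-22))*((6 + 15) + (2 + 3*6²)) = 418*(21 + (2 + 3*36)) = 418*(21 + (2 + 108)) = 418*(21 + 110) = 418*131 = 54758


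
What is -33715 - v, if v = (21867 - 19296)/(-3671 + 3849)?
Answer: -6003841/178 ≈ -33729.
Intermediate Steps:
v = 2571/178 ≈ 14.444
-33715 - v = -33715 - 1*2571/178 = -33715 - 2571/178 = -6003841/178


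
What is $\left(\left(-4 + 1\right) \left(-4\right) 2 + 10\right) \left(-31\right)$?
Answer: $-1054$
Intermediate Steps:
$\left(\left(-4 + 1\right) \left(-4\right) 2 + 10\right) \left(-31\right) = \left(\left(-3\right) \left(-4\right) 2 + 10\right) \left(-31\right) = \left(12 \cdot 2 + 10\right) \left(-31\right) = \left(24 + 10\right) \left(-31\right) = 34 \left(-31\right) = -1054$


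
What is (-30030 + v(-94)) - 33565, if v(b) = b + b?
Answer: -63783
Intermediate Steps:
v(b) = 2*b
(-30030 + v(-94)) - 33565 = (-30030 + 2*(-94)) - 33565 = (-30030 - 188) - 33565 = -30218 - 33565 = -63783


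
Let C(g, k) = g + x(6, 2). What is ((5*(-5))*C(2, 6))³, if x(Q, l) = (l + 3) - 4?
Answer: -421875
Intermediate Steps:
x(Q, l) = -1 + l (x(Q, l) = (3 + l) - 4 = -1 + l)
C(g, k) = 1 + g (C(g, k) = g + (-1 + 2) = g + 1 = 1 + g)
((5*(-5))*C(2, 6))³ = ((5*(-5))*(1 + 2))³ = (-25*3)³ = (-75)³ = -421875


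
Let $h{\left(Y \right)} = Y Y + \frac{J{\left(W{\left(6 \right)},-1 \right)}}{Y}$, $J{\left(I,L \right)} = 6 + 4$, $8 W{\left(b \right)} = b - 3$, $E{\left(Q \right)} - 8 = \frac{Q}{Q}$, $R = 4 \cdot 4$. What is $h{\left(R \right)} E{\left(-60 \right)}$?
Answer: $\frac{18477}{8} \approx 2309.6$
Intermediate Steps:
$R = 16$
$E{\left(Q \right)} = 9$ ($E{\left(Q \right)} = 8 + \frac{Q}{Q} = 8 + 1 = 9$)
$W{\left(b \right)} = - \frac{3}{8} + \frac{b}{8}$ ($W{\left(b \right)} = \frac{b - 3}{8} = \frac{-3 + b}{8} = - \frac{3}{8} + \frac{b}{8}$)
$J{\left(I,L \right)} = 10$
$h{\left(Y \right)} = Y^{2} + \frac{10}{Y}$ ($h{\left(Y \right)} = Y Y + \frac{10}{Y} = Y^{2} + \frac{10}{Y}$)
$h{\left(R \right)} E{\left(-60 \right)} = \frac{10 + 16^{3}}{16} \cdot 9 = \frac{10 + 4096}{16} \cdot 9 = \frac{1}{16} \cdot 4106 \cdot 9 = \frac{2053}{8} \cdot 9 = \frac{18477}{8}$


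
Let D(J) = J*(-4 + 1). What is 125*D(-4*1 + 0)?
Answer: 1500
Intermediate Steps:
D(J) = -3*J (D(J) = J*(-3) = -3*J)
125*D(-4*1 + 0) = 125*(-3*(-4*1 + 0)) = 125*(-3*(-4 + 0)) = 125*(-3*(-4)) = 125*12 = 1500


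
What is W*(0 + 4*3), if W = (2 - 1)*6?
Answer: 72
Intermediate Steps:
W = 6 (W = 1*6 = 6)
W*(0 + 4*3) = 6*(0 + 4*3) = 6*(0 + 12) = 6*12 = 72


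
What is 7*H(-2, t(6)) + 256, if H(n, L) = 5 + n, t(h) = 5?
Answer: 277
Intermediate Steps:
7*H(-2, t(6)) + 256 = 7*(5 - 2) + 256 = 7*3 + 256 = 21 + 256 = 277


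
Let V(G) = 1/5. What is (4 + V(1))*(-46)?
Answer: -966/5 ≈ -193.20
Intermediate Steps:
V(G) = ⅕
(4 + V(1))*(-46) = (4 + ⅕)*(-46) = (21/5)*(-46) = -966/5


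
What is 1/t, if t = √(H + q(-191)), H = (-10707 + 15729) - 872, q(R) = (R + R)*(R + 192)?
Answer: √942/1884 ≈ 0.016291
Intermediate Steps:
q(R) = 2*R*(192 + R) (q(R) = (2*R)*(192 + R) = 2*R*(192 + R))
H = 4150 (H = 5022 - 872 = 4150)
t = 2*√942 (t = √(4150 + 2*(-191)*(192 - 191)) = √(4150 + 2*(-191)*1) = √(4150 - 382) = √3768 = 2*√942 ≈ 61.384)
1/t = 1/(2*√942) = √942/1884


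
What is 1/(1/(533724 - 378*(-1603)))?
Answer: 1139658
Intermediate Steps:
1/(1/(533724 - 378*(-1603))) = 1/(1/(533724 + 605934)) = 1/(1/1139658) = 1139658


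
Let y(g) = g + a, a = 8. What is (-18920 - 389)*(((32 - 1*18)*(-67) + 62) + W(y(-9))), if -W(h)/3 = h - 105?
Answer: 10774422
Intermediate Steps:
y(g) = 8 + g (y(g) = g + 8 = 8 + g)
W(h) = 315 - 3*h (W(h) = -3*(h - 105) = -3*(-105 + h) = 315 - 3*h)
(-18920 - 389)*(((32 - 1*18)*(-67) + 62) + W(y(-9))) = (-18920 - 389)*(((32 - 1*18)*(-67) + 62) + (315 - 3*(8 - 9))) = -19309*(((32 - 18)*(-67) + 62) + (315 - 3*(-1))) = -19309*((14*(-67) + 62) + (315 + 3)) = -19309*((-938 + 62) + 318) = -19309*(-876 + 318) = -19309*(-558) = 10774422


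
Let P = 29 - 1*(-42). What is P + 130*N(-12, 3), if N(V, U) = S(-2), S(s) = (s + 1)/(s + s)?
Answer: 207/2 ≈ 103.50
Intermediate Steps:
S(s) = (1 + s)/(2*s) (S(s) = (1 + s)/((2*s)) = (1 + s)*(1/(2*s)) = (1 + s)/(2*s))
N(V, U) = ¼ (N(V, U) = (½)*(1 - 2)/(-2) = (½)*(-½)*(-1) = ¼)
P = 71 (P = 29 + 42 = 71)
P + 130*N(-12, 3) = 71 + 130*(¼) = 71 + 65/2 = 207/2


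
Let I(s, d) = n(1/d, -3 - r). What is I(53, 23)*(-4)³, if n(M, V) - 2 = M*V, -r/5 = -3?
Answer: -1792/23 ≈ -77.913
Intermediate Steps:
r = 15 (r = -5*(-3) = 15)
n(M, V) = 2 + M*V
I(s, d) = 2 - 18/d (I(s, d) = 2 + (-3 - 1*15)/d = 2 + (-3 - 15)/d = 2 - 18/d)
I(53, 23)*(-4)³ = (2 - 18/23)*(-4)³ = (2 - 18*1/23)*(-64) = (2 - 18/23)*(-64) = (28/23)*(-64) = -1792/23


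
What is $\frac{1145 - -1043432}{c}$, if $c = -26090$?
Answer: $- \frac{1044577}{26090} \approx -40.037$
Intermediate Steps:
$\frac{1145 - -1043432}{c} = \frac{1145 - -1043432}{-26090} = \left(1145 + 1043432\right) \left(- \frac{1}{26090}\right) = 1044577 \left(- \frac{1}{26090}\right) = - \frac{1044577}{26090}$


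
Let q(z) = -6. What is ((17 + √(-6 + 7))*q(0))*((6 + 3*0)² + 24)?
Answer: -6480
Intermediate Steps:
((17 + √(-6 + 7))*q(0))*((6 + 3*0)² + 24) = ((17 + √(-6 + 7))*(-6))*((6 + 3*0)² + 24) = ((17 + √1)*(-6))*((6 + 0)² + 24) = ((17 + 1)*(-6))*(6² + 24) = (18*(-6))*(36 + 24) = -108*60 = -6480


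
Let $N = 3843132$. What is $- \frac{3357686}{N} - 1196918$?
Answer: $- \frac{2299958612431}{1921566} \approx -1.1969 \cdot 10^{6}$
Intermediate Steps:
$- \frac{3357686}{N} - 1196918 = - \frac{3357686}{3843132} - 1196918 = \left(-3357686\right) \frac{1}{3843132} - 1196918 = - \frac{1678843}{1921566} - 1196918 = - \frac{2299958612431}{1921566}$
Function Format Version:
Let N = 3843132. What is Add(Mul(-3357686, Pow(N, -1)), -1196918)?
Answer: Rational(-2299958612431, 1921566) ≈ -1.1969e+6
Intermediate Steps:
Add(Mul(-3357686, Pow(N, -1)), -1196918) = Add(Mul(-3357686, Pow(3843132, -1)), -1196918) = Add(Mul(-3357686, Rational(1, 3843132)), -1196918) = Add(Rational(-1678843, 1921566), -1196918) = Rational(-2299958612431, 1921566)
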